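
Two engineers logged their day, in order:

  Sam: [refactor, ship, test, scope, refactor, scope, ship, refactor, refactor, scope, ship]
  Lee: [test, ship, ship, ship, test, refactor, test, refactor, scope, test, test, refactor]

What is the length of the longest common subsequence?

5

Taking refactor at Sam[1]=Lee[6] → test at Sam[3]=Lee[7] → refactor at Sam[5]=Lee[8] → scope at Sam[6]=Lee[9] → refactor at Sam[9]=Lee[12] gives a common subsequence of length 5. dp[11][12] = 5 confirms this is the maximum.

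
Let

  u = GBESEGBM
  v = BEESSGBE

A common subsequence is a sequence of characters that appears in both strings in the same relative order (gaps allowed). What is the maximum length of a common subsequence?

5

One common subsequence of length 5: B at u[2]=v[1] → E at u[3]=v[3] → S at u[4]=v[5] → G at u[6]=v[6] → B at u[7]=v[7], and the DP table's final entry dp[8][8] is also 5, so no common subsequence is longer.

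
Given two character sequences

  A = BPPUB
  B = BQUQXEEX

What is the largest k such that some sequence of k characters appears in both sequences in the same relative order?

Let dp[i][j] be the LCS length of the first i characters of A and the first j characters of B. dp[i][j] = dp[i-1][j-1]+1 when the i-th and j-th characters match, else max(dp[i-1][j], dp[i][j-1]).
    ·  B  Q  U  Q  X  E  E  X
 ·  0  0  0  0  0  0  0  0  0
 B  0  1  1  1  1  1  1  1  1
 P  0  1  1  1  1  1  1  1  1
 P  0  1  1  1  1  1  1  1  1
 U  0  1  1  2  2  2  2  2  2
 B  0  1  1  2  2  2  2  2  2
dp[5][8] = 2. One LCS (by backtracking along matches): BU.

2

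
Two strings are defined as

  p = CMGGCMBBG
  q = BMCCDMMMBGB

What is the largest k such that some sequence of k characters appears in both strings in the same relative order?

Pick C [1,4], then M [2,7], then M [6,8], then B [7,9], then B [8,11]; all 5 characters appear in both, in order, and the DP table's final entry dp[9][11] is also 5, so no common subsequence is longer.

5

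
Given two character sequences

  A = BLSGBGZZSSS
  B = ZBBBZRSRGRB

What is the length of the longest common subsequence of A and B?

4

Match B at A[1]=B[4]; then S at A[3]=B[7]; then G at A[4]=B[9]; then B at A[5]=B[11] — 4 characters in the same relative order in both. The LCS DP gives dp[11][11] = 4, so this is optimal.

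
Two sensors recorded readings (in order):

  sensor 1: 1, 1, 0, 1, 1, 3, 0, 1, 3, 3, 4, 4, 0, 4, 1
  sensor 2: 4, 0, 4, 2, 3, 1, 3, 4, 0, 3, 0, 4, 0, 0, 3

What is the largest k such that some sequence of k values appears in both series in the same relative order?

7

Match 0 [3,2], then 1 [5,6], then 3 [6,7], then 0 [7,9], then 3 [9,10], then 4 [11,12], then 0 [13,14] — 7 values in the same relative order in both, and the DP table's final entry dp[15][15] is also 7, so no common subsequence is longer.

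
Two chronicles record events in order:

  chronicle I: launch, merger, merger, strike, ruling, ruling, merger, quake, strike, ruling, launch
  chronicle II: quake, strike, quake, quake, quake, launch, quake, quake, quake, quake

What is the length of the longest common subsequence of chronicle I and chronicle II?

3

Match strike (chronicle I #4, chronicle II #2), then quake (chronicle I #8, chronicle II #5), then launch (chronicle I #11, chronicle II #6) — 3 events in the same relative order in both. The LCS DP gives dp[11][10] = 3, so this is optimal.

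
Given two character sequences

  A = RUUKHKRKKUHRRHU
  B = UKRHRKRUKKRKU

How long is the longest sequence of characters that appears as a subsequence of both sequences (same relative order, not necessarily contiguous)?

9

Match U (A #3, B #1); then K (A #4, B #2); then H (A #5, B #4); then K (A #6, B #6); then R (A #7, B #7); then K (A #8, B #9); then K (A #9, B #10); then R (A #12, B #11); then U (A #15, B #13) — 9 characters in the same relative order in both. dp[15][13] = 9 confirms this is the maximum.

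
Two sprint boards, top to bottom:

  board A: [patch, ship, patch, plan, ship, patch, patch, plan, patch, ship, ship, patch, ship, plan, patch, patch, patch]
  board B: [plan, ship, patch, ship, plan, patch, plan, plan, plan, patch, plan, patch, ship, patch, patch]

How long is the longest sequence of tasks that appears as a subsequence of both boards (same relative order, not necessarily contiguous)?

10

Match patch at board A[1]=board B[3], then ship at board A[2]=board B[4], then patch at board A[3]=board B[6], then plan at board A[4]=board B[9], then patch at board A[7]=board B[10], then plan at board A[8]=board B[11], then patch at board A[12]=board B[12], then ship at board A[13]=board B[13], then patch at board A[16]=board B[14], then patch at board A[17]=board B[15] — 10 tasks in the same relative order in both. Since dp[17][15] = 10, nothing longer is possible.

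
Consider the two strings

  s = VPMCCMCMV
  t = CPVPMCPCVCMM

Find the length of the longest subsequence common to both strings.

7

Let dp[i][j] be the LCS length of the first i characters of s and the first j characters of t. dp[i][j] = dp[i-1][j-1]+1 when the i-th and j-th characters match, else max(dp[i-1][j], dp[i][j-1]).
    ·  C  P  V  P  M  C  P  C  V  C  M  M
 ·  0  0  0  0  0  0  0  0  0  0  0  0  0
 V  0  0  0  1  1  1  1  1  1  1  1  1  1
 P  0  0  1  1  2  2  2  2  2  2  2  2  2
 M  0  0  1  1  2  3  3  3  3  3  3  3  3
 C  0  1  1  1  2  3  4  4  4  4  4  4  4
 C  0  1  1  1  2  3  4  4  5  5  5  5  5
 M  0  1  1  1  2  3  4  4  5  5  5  6  6
 C  0  1  1  1  2  3  4  4  5  5  6  6  6
 M  0  1  1  1  2  3  4  4  5  5  6  7  7
 V  0  1  1  2  2  3  4  4  5  6  6  7  7
dp[9][12] = 7. One LCS (by backtracking along matches): VPMCCMM.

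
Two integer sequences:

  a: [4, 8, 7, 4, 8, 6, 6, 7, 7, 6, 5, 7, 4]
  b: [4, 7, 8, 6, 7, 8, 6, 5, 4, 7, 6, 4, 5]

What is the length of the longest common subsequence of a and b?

9

Match 4 at a[1]=b[1], then 7 at a[3]=b[2], then 8 at a[5]=b[3], then 6 at a[7]=b[4], then 7 at a[8]=b[5], then 6 at a[10]=b[7], then 5 at a[11]=b[8], then 7 at a[12]=b[10], then 4 at a[13]=b[12] — 9 values in the same relative order in both, and the DP table's final entry dp[13][13] is also 9, so no common subsequence is longer.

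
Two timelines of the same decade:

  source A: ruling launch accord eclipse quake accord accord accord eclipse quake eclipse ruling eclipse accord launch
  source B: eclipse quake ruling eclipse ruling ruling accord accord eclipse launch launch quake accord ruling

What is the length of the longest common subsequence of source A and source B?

Match ruling [1,3], then eclipse [4,4], then accord [7,7], then accord [8,8], then eclipse [9,9], then quake [10,12], then ruling [12,14] — 7 events in the same relative order in both, and the DP table's final entry dp[15][14] is also 7, so no common subsequence is longer.

7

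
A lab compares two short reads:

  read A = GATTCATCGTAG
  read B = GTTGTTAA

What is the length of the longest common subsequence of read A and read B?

Pick G (read A #1, read B #1), then T (read A #3, read B #2), then T (read A #4, read B #3), then T (read A #7, read B #5), then T (read A #10, read B #6), then A (read A #11, read B #8); all 6 bases appear in both, in order. Since dp[12][8] = 6, nothing longer is possible.

6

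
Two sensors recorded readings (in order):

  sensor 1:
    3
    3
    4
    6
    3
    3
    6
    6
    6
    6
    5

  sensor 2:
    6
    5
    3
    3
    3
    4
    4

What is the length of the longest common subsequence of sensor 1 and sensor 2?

3

Let dp[i][j] be the LCS length of the first i values of sensor 1 and the first j values of sensor 2. dp[i][j] = dp[i-1][j-1]+1 when the i-th and j-th values match, else max(dp[i-1][j], dp[i][j-1]).
    ·  6  5  3  3  3  4  4
 ·  0  0  0  0  0  0  0  0
 3  0  0  0  1  1  1  1  1
 3  0  0  0  1  2  2  2  2
 4  0  0  0  1  2  2  3  3
 6  0  1  1  1  2  2  3  3
 3  0  1  1  2  2  3  3  3
 3  0  1  1  2  3  3  3  3
 6  0  1  1  2  3  3  3  3
 6  0  1  1  2  3  3  3  3
 6  0  1  1  2  3  3  3  3
 6  0  1  1  2  3  3  3  3
 5  0  1  2  2  3  3  3  3
dp[11][7] = 3. One LCS (by backtracking along matches): 3, 3, 4.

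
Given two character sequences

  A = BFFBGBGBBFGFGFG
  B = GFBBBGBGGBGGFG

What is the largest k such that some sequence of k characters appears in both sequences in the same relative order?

Match B (A #1, B #4) → B (A #4, B #5) → G (A #5, B #6) → B (A #6, B #7) → G (A #7, B #9) → B (A #9, B #10) → G (A #11, B #11) → G (A #13, B #12) → F (A #14, B #13) → G (A #15, B #14) — 10 characters in the same relative order in both. Since dp[15][14] = 10, nothing longer is possible.

10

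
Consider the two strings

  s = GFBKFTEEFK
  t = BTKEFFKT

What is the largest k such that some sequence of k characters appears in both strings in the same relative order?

Let dp[i][j] be the LCS length of the first i characters of s and the first j characters of t. dp[i][j] = dp[i-1][j-1]+1 when the i-th and j-th characters match, else max(dp[i-1][j], dp[i][j-1]).
    ·  B  T  K  E  F  F  K  T
 ·  0  0  0  0  0  0  0  0  0
 G  0  0  0  0  0  0  0  0  0
 F  0  0  0  0  0  1  1  1  1
 B  0  1  1  1  1  1  1  1  1
 K  0  1  1  2  2  2  2  2  2
 F  0  1  1  2  2  3  3  3  3
 T  0  1  2  2  2  3  3  3  4
 E  0  1  2  2  3  3  3  3  4
 E  0  1  2  2  3  3  3  3  4
 F  0  1  2  2  3  4  4  4  4
 K  0  1  2  3  3  4  4  5  5
dp[10][8] = 5. One LCS (by backtracking along matches): BKFFK.

5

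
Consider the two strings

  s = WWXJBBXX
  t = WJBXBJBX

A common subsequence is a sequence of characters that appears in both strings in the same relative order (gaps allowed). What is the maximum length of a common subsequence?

5

Let dp[i][j] be the LCS length of the first i characters of s and the first j characters of t. dp[i][j] = dp[i-1][j-1]+1 when the i-th and j-th characters match, else max(dp[i-1][j], dp[i][j-1]).
    ·  W  J  B  X  B  J  B  X
 ·  0  0  0  0  0  0  0  0  0
 W  0  1  1  1  1  1  1  1  1
 W  0  1  1  1  1  1  1  1  1
 X  0  1  1  1  2  2  2  2  2
 J  0  1  2  2  2  2  3  3  3
 B  0  1  2  3  3  3  3  4  4
 B  0  1  2  3  3  4  4  4  4
 X  0  1  2  3  4  4  4  4  5
 X  0  1  2  3  4  4  4  4  5
dp[8][8] = 5. One LCS (by backtracking along matches): WXJBX.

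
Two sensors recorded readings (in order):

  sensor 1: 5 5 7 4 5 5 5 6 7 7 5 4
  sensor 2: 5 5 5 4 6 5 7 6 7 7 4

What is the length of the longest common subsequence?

Taking 5 (sensor 1 #1, sensor 2 #2), then 5 (sensor 1 #2, sensor 2 #3), then 4 (sensor 1 #4, sensor 2 #4), then 5 (sensor 1 #5, sensor 2 #6), then 6 (sensor 1 #8, sensor 2 #8), then 7 (sensor 1 #9, sensor 2 #9), then 7 (sensor 1 #10, sensor 2 #10), then 4 (sensor 1 #12, sensor 2 #11) gives a common subsequence of length 8, and the DP table's final entry dp[12][11] is also 8, so no common subsequence is longer.

8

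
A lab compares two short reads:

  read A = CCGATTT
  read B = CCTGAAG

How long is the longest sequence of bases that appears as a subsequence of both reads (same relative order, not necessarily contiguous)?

One common subsequence of length 4: C (read A #1, read B #1) → C (read A #2, read B #2) → G (read A #3, read B #4) → A (read A #4, read B #6). dp[7][7] = 4 confirms this is the maximum.

4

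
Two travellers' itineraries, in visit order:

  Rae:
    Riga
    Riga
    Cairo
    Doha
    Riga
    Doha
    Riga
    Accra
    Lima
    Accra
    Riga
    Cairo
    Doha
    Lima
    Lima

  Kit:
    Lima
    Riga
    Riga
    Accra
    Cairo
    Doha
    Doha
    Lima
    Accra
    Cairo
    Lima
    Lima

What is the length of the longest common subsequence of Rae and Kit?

Match Riga (Rae #1, Kit #2); then Riga (Rae #2, Kit #3); then Cairo (Rae #3, Kit #5); then Doha (Rae #4, Kit #6); then Doha (Rae #6, Kit #7); then Lima (Rae #9, Kit #8); then Accra (Rae #10, Kit #9); then Cairo (Rae #12, Kit #10); then Lima (Rae #14, Kit #11); then Lima (Rae #15, Kit #12) — 10 stops in the same relative order in both, and the DP table's final entry dp[15][12] is also 10, so no common subsequence is longer.

10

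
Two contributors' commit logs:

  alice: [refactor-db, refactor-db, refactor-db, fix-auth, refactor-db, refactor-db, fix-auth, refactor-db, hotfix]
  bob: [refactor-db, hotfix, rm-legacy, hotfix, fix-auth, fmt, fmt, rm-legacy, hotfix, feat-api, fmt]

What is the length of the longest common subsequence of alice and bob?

3

Pick refactor-db (alice #1, bob #1) → fix-auth (alice #4, bob #5) → hotfix (alice #9, bob #9); all 3 commits appear in both, in order. The LCS DP gives dp[9][11] = 3, so this is optimal.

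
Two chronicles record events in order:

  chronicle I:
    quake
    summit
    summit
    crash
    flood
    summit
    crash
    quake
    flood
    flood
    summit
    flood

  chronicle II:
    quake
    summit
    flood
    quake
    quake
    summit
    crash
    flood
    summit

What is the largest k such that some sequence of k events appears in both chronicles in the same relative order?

Taking quake at chronicle I[1]=chronicle II[1] → summit at chronicle I[3]=chronicle II[2] → flood at chronicle I[5]=chronicle II[3] → summit at chronicle I[6]=chronicle II[6] → crash at chronicle I[7]=chronicle II[7] → flood at chronicle I[10]=chronicle II[8] → summit at chronicle I[11]=chronicle II[9] gives a common subsequence of length 7. dp[12][9] = 7 confirms this is the maximum.

7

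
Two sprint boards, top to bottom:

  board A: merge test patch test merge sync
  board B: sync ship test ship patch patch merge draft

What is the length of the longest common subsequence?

3

Pick test [2,3], then patch [3,6], then merge [5,7]; all 3 tasks appear in both, in order. dp[6][8] = 3 confirms this is the maximum.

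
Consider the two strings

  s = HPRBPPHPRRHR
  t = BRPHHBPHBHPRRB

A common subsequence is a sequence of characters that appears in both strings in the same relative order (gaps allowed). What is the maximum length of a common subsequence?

7

One common subsequence of length 7: H at s[1]=t[5], P at s[2]=t[7], B at s[4]=t[9], H at s[7]=t[10], P at s[8]=t[11], R at s[9]=t[12], R at s[10]=t[13]. The LCS DP gives dp[12][14] = 7, so this is optimal.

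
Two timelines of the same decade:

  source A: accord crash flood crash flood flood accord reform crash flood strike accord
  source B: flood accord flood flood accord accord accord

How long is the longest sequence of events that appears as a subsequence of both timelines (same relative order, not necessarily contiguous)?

5

Taking accord (source A #1, source B #2) → flood (source A #3, source B #3) → flood (source A #5, source B #4) → accord (source A #7, source B #6) → accord (source A #12, source B #7) gives a common subsequence of length 5. dp[12][7] = 5 confirms this is the maximum.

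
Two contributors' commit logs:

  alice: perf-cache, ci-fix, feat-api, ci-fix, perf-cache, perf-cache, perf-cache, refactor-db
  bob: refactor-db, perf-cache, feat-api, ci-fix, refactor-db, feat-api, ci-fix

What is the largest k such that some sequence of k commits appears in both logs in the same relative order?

4

Pick perf-cache at alice[1]=bob[2]; then ci-fix at alice[2]=bob[4]; then feat-api at alice[3]=bob[6]; then ci-fix at alice[4]=bob[7]; all 4 commits appear in both, in order, and the DP table's final entry dp[8][7] is also 4, so no common subsequence is longer.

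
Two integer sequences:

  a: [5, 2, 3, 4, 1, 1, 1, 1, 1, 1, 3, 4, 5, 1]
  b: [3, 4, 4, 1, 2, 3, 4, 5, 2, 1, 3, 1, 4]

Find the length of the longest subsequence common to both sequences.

Pick 3 at a[3]=b[1], 4 at a[4]=b[3], 1 at a[5]=b[4], 3 at a[11]=b[6], 4 at a[12]=b[7], 5 at a[13]=b[8], 1 at a[14]=b[12]; all 7 values appear in both, in order, and the DP table's final entry dp[14][13] is also 7, so no common subsequence is longer.

7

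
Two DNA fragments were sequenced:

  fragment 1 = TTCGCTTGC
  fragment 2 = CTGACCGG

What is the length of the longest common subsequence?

Let dp[i][j] be the LCS length of the first i bases of fragment 1 and the first j bases of fragment 2. dp[i][j] = dp[i-1][j-1]+1 when the i-th and j-th bases match, else max(dp[i-1][j], dp[i][j-1]).
    ·  C  T  G  A  C  C  G  G
 ·  0  0  0  0  0  0  0  0  0
 T  0  0  1  1  1  1  1  1  1
 T  0  0  1  1  1  1  1  1  1
 C  0  1  1  1  1  2  2  2  2
 G  0  1  1  2  2  2  2  3  3
 C  0  1  1  2  2  3  3  3  3
 T  0  1  2  2  2  3  3  3  3
 T  0  1  2  2  2  3  3  3  3
 G  0  1  2  3  3  3  3  4  4
 C  0  1  2  3  3  4  4  4  4
dp[9][8] = 4. One LCS (by backtracking along matches): TCGG.

4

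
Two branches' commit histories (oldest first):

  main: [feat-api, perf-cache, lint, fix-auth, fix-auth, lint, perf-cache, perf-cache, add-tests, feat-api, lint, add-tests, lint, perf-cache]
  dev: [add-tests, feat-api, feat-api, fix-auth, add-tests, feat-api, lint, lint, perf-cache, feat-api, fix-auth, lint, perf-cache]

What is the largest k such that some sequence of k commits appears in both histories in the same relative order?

7

Taking feat-api at main[1]=dev[6]; then lint at main[3]=dev[7]; then lint at main[6]=dev[8]; then perf-cache at main[8]=dev[9]; then feat-api at main[10]=dev[10]; then lint at main[13]=dev[12]; then perf-cache at main[14]=dev[13] gives a common subsequence of length 7. dp[14][13] = 7 confirms this is the maximum.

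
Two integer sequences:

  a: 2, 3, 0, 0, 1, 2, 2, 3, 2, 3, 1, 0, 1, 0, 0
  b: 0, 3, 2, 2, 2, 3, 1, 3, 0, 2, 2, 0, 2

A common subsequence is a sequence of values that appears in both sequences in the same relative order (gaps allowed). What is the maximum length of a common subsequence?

8

Pick 3 (a #2, b #2), 2 (a #6, b #3), 2 (a #7, b #4), 2 (a #9, b #5), 3 (a #10, b #6), 1 (a #11, b #7), 0 (a #12, b #9), 0 (a #14, b #12); all 8 values appear in both, in order, and the DP table's final entry dp[15][13] is also 8, so no common subsequence is longer.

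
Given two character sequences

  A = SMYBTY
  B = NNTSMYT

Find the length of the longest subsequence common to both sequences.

4

Let dp[i][j] be the LCS length of the first i characters of A and the first j characters of B. dp[i][j] = dp[i-1][j-1]+1 when the i-th and j-th characters match, else max(dp[i-1][j], dp[i][j-1]).
    ·  N  N  T  S  M  Y  T
 ·  0  0  0  0  0  0  0  0
 S  0  0  0  0  1  1  1  1
 M  0  0  0  0  1  2  2  2
 Y  0  0  0  0  1  2  3  3
 B  0  0  0  0  1  2  3  3
 T  0  0  0  1  1  2  3  4
 Y  0  0  0  1  1  2  3  4
dp[6][7] = 4. One LCS (by backtracking along matches): SMYT.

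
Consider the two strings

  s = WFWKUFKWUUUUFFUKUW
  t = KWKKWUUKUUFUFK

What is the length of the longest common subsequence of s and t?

11

Taking W (s #3, t #2), K (s #4, t #3), K (s #7, t #4), W (s #8, t #5), U (s #9, t #6), U (s #10, t #7), U (s #11, t #9), U (s #12, t #10), F (s #13, t #11), F (s #14, t #13), K (s #16, t #14) gives a common subsequence of length 11, and the DP table's final entry dp[18][14] is also 11, so no common subsequence is longer.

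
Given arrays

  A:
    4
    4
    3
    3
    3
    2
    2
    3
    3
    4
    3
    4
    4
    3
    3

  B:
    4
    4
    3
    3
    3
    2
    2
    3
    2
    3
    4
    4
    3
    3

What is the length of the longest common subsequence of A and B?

13

One common subsequence of length 13: 4 at A[1]=B[1]; then 4 at A[2]=B[2]; then 3 at A[3]=B[3]; then 3 at A[4]=B[4]; then 3 at A[5]=B[5]; then 2 at A[6]=B[6]; then 2 at A[7]=B[7]; then 3 at A[8]=B[8]; then 3 at A[11]=B[10]; then 4 at A[12]=B[11]; then 4 at A[13]=B[12]; then 3 at A[14]=B[13]; then 3 at A[15]=B[14]. dp[15][14] = 13 confirms this is the maximum.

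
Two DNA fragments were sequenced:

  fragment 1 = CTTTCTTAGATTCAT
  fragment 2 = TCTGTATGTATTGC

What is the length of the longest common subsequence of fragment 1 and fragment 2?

10

One common subsequence of length 10: T at fragment 1[4]=fragment 2[1], then C at fragment 1[5]=fragment 2[2], then T at fragment 1[6]=fragment 2[3], then T at fragment 1[7]=fragment 2[5], then A at fragment 1[8]=fragment 2[6], then G at fragment 1[9]=fragment 2[8], then A at fragment 1[10]=fragment 2[10], then T at fragment 1[11]=fragment 2[11], then T at fragment 1[12]=fragment 2[12], then C at fragment 1[13]=fragment 2[14]. The LCS DP gives dp[15][14] = 10, so this is optimal.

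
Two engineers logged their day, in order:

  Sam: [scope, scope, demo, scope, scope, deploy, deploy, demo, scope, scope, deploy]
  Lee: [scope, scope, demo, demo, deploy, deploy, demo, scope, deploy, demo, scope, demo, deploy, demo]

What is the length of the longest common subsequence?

9

Pick scope at Sam[1]=Lee[1], scope at Sam[2]=Lee[2], demo at Sam[3]=Lee[4], deploy at Sam[6]=Lee[5], deploy at Sam[7]=Lee[6], demo at Sam[8]=Lee[7], scope at Sam[9]=Lee[8], scope at Sam[10]=Lee[11], deploy at Sam[11]=Lee[13]; all 9 tasks appear in both, in order. The LCS DP gives dp[11][14] = 9, so this is optimal.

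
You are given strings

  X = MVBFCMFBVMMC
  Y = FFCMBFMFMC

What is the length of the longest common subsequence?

One common subsequence of length 7: M [1,4] → B [3,5] → F [4,6] → M [6,7] → F [7,8] → M [11,9] → C [12,10]. Since dp[12][10] = 7, nothing longer is possible.

7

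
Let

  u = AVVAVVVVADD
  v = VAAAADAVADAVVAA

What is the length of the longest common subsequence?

6

One common subsequence of length 6: A (u #1, v #7) → V (u #2, v #8) → A (u #4, v #11) → V (u #5, v #12) → V (u #6, v #13) → A (u #9, v #15). The LCS DP gives dp[11][15] = 6, so this is optimal.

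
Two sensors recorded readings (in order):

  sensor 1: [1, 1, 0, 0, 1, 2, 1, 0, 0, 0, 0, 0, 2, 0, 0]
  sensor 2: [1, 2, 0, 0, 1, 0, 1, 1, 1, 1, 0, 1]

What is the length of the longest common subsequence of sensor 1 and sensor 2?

Taking 1 at sensor 1[1]=sensor 2[1] → 1 at sensor 1[2]=sensor 2[5] → 0 at sensor 1[3]=sensor 2[6] → 1 at sensor 1[5]=sensor 2[9] → 1 at sensor 1[7]=sensor 2[10] → 0 at sensor 1[8]=sensor 2[11] gives a common subsequence of length 6. Since dp[15][12] = 6, nothing longer is possible.

6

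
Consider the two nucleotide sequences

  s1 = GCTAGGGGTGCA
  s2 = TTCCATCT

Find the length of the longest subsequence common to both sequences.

One common subsequence of length 4: C (s1 #2, s2 #4), then A (s1 #4, s2 #5), then T (s1 #9, s2 #6), then C (s1 #11, s2 #7), and the DP table's final entry dp[12][8] is also 4, so no common subsequence is longer.

4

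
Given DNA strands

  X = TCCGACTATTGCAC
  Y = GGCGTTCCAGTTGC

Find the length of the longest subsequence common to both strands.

Pick T at X[1]=Y[6], then C at X[2]=Y[7], then C at X[3]=Y[8], then G at X[4]=Y[10], then T at X[9]=Y[11], then T at X[10]=Y[12], then G at X[11]=Y[13], then C at X[14]=Y[14]; all 8 bases appear in both, in order, and the DP table's final entry dp[14][14] is also 8, so no common subsequence is longer.

8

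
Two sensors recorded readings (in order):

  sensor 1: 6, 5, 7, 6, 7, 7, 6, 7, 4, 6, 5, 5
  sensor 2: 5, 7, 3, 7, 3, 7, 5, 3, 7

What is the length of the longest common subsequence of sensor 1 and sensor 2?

5

Taking 5 [2,1], then 7 [3,2], then 7 [5,4], then 7 [6,6], then 7 [8,9] gives a common subsequence of length 5. dp[12][9] = 5 confirms this is the maximum.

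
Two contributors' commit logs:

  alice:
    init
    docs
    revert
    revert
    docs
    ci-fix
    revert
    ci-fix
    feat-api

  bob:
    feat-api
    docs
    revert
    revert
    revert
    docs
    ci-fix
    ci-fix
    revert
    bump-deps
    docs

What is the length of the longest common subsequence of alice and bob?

6

One common subsequence of length 6: docs [2,2] → revert [3,4] → revert [4,5] → docs [5,6] → ci-fix [6,8] → revert [7,9]. Since dp[9][11] = 6, nothing longer is possible.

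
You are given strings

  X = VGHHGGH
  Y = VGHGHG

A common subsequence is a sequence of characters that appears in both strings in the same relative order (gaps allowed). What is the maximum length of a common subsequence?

5

Pick V at X[1]=Y[1] → G at X[2]=Y[2] → H at X[3]=Y[3] → H at X[4]=Y[5] → G at X[6]=Y[6]; all 5 characters appear in both, in order. The LCS DP gives dp[7][6] = 5, so this is optimal.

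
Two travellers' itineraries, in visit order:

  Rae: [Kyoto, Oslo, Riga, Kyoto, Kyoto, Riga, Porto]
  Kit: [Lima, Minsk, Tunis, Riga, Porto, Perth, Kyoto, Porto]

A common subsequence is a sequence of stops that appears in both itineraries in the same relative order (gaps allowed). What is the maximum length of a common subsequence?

Match Riga at Rae[3]=Kit[4] → Kyoto at Rae[5]=Kit[7] → Porto at Rae[7]=Kit[8] — 3 stops in the same relative order in both. Since dp[7][8] = 3, nothing longer is possible.

3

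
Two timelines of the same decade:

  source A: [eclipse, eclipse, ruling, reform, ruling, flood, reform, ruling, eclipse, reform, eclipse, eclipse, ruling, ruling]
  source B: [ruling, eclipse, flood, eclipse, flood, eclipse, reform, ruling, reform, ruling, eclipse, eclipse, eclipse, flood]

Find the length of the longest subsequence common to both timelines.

9

Match eclipse [1,4], then eclipse [2,6], then reform [4,7], then ruling [5,8], then reform [7,9], then ruling [8,10], then eclipse [9,11], then eclipse [11,12], then eclipse [12,13] — 9 events in the same relative order in both. The LCS DP gives dp[14][14] = 9, so this is optimal.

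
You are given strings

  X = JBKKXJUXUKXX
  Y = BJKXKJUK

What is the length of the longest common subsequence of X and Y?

6

One common subsequence of length 6: J at X[1]=Y[2] → K at X[3]=Y[3] → K at X[4]=Y[5] → J at X[6]=Y[6] → U at X[9]=Y[7] → K at X[10]=Y[8]. dp[12][8] = 6 confirms this is the maximum.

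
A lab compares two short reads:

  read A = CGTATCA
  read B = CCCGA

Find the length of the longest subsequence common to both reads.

Pick C at read A[1]=read B[3] → G at read A[2]=read B[4] → A at read A[7]=read B[5]; all 3 bases appear in both, in order, and the DP table's final entry dp[7][5] is also 3, so no common subsequence is longer.

3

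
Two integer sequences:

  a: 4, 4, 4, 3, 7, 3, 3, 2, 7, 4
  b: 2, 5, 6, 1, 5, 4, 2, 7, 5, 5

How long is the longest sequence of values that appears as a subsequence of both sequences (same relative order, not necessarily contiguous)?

Let dp[i][j] be the LCS length of the first i values of a and the first j values of b. dp[i][j] = dp[i-1][j-1]+1 when the i-th and j-th values match, else max(dp[i-1][j], dp[i][j-1]).
    ·  2  5  6  1  5  4  2  7  5  5
 ·  0  0  0  0  0  0  0  0  0  0  0
 4  0  0  0  0  0  0  1  1  1  1  1
 4  0  0  0  0  0  0  1  1  1  1  1
 4  0  0  0  0  0  0  1  1  1  1  1
 3  0  0  0  0  0  0  1  1  1  1  1
 7  0  0  0  0  0  0  1  1  2  2  2
 3  0  0  0  0  0  0  1  1  2  2  2
 3  0  0  0  0  0  0  1  1  2  2  2
 2  0  1  1  1  1  1  1  2  2  2  2
 7  0  1  1  1  1  1  1  2  3  3  3
 4  0  1  1  1  1  1  2  2  3  3  3
dp[10][10] = 3. One LCS (by backtracking along matches): 4, 2, 7.

3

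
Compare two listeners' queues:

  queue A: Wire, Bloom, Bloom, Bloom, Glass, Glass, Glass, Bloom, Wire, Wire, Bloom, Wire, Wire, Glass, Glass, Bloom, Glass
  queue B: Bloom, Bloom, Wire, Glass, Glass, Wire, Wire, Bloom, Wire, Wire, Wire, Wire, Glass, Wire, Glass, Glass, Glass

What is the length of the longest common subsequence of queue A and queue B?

Match Bloom (queue A #2, queue B #1), then Bloom (queue A #3, queue B #2), then Glass (queue A #5, queue B #4), then Glass (queue A #6, queue B #5), then Bloom (queue A #8, queue B #8), then Wire (queue A #9, queue B #10), then Wire (queue A #10, queue B #11), then Wire (queue A #12, queue B #12), then Wire (queue A #13, queue B #14), then Glass (queue A #14, queue B #15), then Glass (queue A #15, queue B #16), then Glass (queue A #17, queue B #17) — 12 songs in the same relative order in both. The LCS DP gives dp[17][17] = 12, so this is optimal.

12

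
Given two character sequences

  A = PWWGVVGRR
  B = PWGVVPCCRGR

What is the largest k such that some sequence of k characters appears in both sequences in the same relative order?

7

Let dp[i][j] be the LCS length of the first i characters of A and the first j characters of B. dp[i][j] = dp[i-1][j-1]+1 when the i-th and j-th characters match, else max(dp[i-1][j], dp[i][j-1]).
    ·  P  W  G  V  V  P  C  C  R  G  R
 ·  0  0  0  0  0  0  0  0  0  0  0  0
 P  0  1  1  1  1  1  1  1  1  1  1  1
 W  0  1  2  2  2  2  2  2  2  2  2  2
 W  0  1  2  2  2  2  2  2  2  2  2  2
 G  0  1  2  3  3  3  3  3  3  3  3  3
 V  0  1  2  3  4  4  4  4  4  4  4  4
 V  0  1  2  3  4  5  5  5  5  5  5  5
 G  0  1  2  3  4  5  5  5  5  5  6  6
 R  0  1  2  3  4  5  5  5  5  6  6  7
 R  0  1  2  3  4  5  5  5  5  6  6  7
dp[9][11] = 7. One LCS (by backtracking along matches): PWGVVGR.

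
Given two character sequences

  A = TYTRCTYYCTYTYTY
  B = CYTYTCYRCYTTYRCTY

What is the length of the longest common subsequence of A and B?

Taking T (A #1, B #3), then Y (A #2, B #4), then T (A #3, B #5), then R (A #4, B #8), then C (A #5, B #9), then Y (A #8, B #10), then T (A #10, B #11), then T (A #12, B #12), then Y (A #13, B #13), then T (A #14, B #16), then Y (A #15, B #17) gives a common subsequence of length 11. The LCS DP gives dp[15][17] = 11, so this is optimal.

11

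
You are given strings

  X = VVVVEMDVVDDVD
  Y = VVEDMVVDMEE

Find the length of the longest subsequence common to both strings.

7

Taking V [3,1] → V [4,2] → E [5,3] → M [6,5] → V [8,6] → V [9,7] → D [10,8] gives a common subsequence of length 7, and the DP table's final entry dp[13][11] is also 7, so no common subsequence is longer.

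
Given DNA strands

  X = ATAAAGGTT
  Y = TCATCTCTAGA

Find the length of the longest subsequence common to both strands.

4

Let dp[i][j] be the LCS length of the first i bases of X and the first j bases of Y. dp[i][j] = dp[i-1][j-1]+1 when the i-th and j-th bases match, else max(dp[i-1][j], dp[i][j-1]).
    ·  T  C  A  T  C  T  C  T  A  G  A
 ·  0  0  0  0  0  0  0  0  0  0  0  0
 A  0  0  0  1  1  1  1  1  1  1  1  1
 T  0  1  1  1  2  2  2  2  2  2  2  2
 A  0  1  1  2  2  2  2  2  2  3  3  3
 A  0  1  1  2  2  2  2  2  2  3  3  4
 A  0  1  1  2  2  2  2  2  2  3  3  4
 G  0  1  1  2  2  2  2  2  2  3  4  4
 G  0  1  1  2  2  2  2  2  2  3  4  4
 T  0  1  1  2  3  3  3  3  3  3  4  4
 T  0  1  1  2  3  3  4  4  4  4  4  4
dp[9][11] = 4. One LCS (by backtracking along matches): ATAA.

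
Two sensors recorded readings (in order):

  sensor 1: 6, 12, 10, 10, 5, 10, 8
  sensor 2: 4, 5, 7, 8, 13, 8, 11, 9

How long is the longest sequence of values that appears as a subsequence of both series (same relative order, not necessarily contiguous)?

2

One common subsequence of length 2: 5 [5,2] → 8 [7,6]. Since dp[7][8] = 2, nothing longer is possible.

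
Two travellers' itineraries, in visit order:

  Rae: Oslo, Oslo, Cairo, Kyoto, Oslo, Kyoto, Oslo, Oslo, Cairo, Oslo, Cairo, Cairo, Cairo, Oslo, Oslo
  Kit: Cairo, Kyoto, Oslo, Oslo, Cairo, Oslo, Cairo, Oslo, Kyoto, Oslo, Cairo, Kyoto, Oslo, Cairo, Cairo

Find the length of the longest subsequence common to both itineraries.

Match Oslo [1,4], Oslo [2,6], Cairo [3,7], Oslo [5,8], Kyoto [6,9], Oslo [8,10], Cairo [9,11], Oslo [10,13], Cairo [12,14], Cairo [13,15] — 10 stops in the same relative order in both. dp[15][15] = 10 confirms this is the maximum.

10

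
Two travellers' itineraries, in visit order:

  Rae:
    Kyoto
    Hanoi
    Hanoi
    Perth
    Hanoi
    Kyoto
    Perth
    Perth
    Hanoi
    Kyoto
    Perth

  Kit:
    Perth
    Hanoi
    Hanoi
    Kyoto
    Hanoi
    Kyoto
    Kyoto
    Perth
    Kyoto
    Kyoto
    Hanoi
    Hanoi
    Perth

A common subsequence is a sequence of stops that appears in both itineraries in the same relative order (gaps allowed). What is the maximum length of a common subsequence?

7

Pick Hanoi [2,2] → Hanoi [3,3] → Hanoi [5,5] → Kyoto [6,7] → Perth [7,8] → Hanoi [9,12] → Perth [11,13]; all 7 stops appear in both, in order. dp[11][13] = 7 confirms this is the maximum.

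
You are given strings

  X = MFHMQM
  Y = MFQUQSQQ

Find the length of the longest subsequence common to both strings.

One common subsequence of length 3: M [1,1] → F [2,2] → Q [5,8], and the DP table's final entry dp[6][8] is also 3, so no common subsequence is longer.

3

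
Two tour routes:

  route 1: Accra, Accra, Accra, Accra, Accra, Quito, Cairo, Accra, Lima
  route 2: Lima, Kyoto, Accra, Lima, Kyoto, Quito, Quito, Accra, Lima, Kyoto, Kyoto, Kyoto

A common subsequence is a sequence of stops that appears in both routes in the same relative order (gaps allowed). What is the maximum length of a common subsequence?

4

Taking Accra [1,3], Quito [6,7], Accra [8,8], Lima [9,9] gives a common subsequence of length 4. dp[9][12] = 4 confirms this is the maximum.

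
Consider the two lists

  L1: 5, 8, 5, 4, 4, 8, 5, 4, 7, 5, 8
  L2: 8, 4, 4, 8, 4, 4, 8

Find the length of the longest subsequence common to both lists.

6

Let dp[i][j] be the LCS length of the first i values of L1 and the first j values of L2. dp[i][j] = dp[i-1][j-1]+1 when the i-th and j-th values match, else max(dp[i-1][j], dp[i][j-1]).
    ·  8  4  4  8  4  4  8
 ·  0  0  0  0  0  0  0  0
 5  0  0  0  0  0  0  0  0
 8  0  1  1  1  1  1  1  1
 5  0  1  1  1  1  1  1  1
 4  0  1  2  2  2  2  2  2
 4  0  1  2  3  3  3  3  3
 8  0  1  2  3  4  4  4  4
 5  0  1  2  3  4  4  4  4
 4  0  1  2  3  4  5  5  5
 7  0  1  2  3  4  5  5  5
 5  0  1  2  3  4  5  5  5
 8  0  1  2  3  4  5  5  6
dp[11][7] = 6. One LCS (by backtracking along matches): 8, 4, 4, 8, 4, 8.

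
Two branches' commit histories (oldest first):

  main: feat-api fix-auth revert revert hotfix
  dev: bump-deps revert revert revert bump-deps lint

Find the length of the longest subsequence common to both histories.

Pick revert at main[3]=dev[3]; then revert at main[4]=dev[4]; all 2 commits appear in both, in order. dp[5][6] = 2 confirms this is the maximum.

2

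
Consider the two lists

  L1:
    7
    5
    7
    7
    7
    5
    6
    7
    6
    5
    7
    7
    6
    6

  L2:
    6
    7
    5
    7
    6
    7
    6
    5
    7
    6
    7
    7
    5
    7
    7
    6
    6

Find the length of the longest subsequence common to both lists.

Pick 7 (L1 #1, L2 #2) → 5 (L1 #2, L2 #3) → 7 (L1 #3, L2 #4) → 7 (L1 #4, L2 #6) → 7 (L1 #5, L2 #9) → 6 (L1 #7, L2 #10) → 7 (L1 #8, L2 #12) → 5 (L1 #10, L2 #13) → 7 (L1 #11, L2 #14) → 7 (L1 #12, L2 #15) → 6 (L1 #13, L2 #16) → 6 (L1 #14, L2 #17); all 12 values appear in both, in order. Since dp[14][17] = 12, nothing longer is possible.

12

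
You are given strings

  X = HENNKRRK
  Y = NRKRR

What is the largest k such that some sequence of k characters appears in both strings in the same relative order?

Pick N [3,1] → K [5,3] → R [6,4] → R [7,5]; all 4 characters appear in both, in order. Since dp[8][5] = 4, nothing longer is possible.

4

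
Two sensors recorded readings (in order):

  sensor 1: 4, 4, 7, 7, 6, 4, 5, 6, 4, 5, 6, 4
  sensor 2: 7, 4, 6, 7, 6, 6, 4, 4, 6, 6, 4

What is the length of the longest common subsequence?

Let dp[i][j] be the LCS length of the first i values of sensor 1 and the first j values of sensor 2. dp[i][j] = dp[i-1][j-1]+1 when the i-th and j-th values match, else max(dp[i-1][j], dp[i][j-1]).
    ·  7  4  6  7  6  6  4  4  6  6  4
 ·  0  0  0  0  0  0  0  0  0  0  0  0
 4  0  0  1  1  1  1  1  1  1  1  1  1
 4  0  0  1  1  1  1  1  2  2  2  2  2
 7  0  1  1  1  2  2  2  2  2  2  2  2
 7  0  1  1  1  2  2  2  2  2  2  2  2
 6  0  1  1  2  2  3  3  3  3  3  3  3
 4  0  1  2  2  2  3  3  4  4  4  4  4
 5  0  1  2  2  2  3  3  4  4  4  4  4
 6  0  1  2  3  3  3  4  4  4  5  5  5
 4  0  1  2  3  3  3  4  5  5  5  5  6
 5  0  1  2  3  3  3  4  5  5  5  5  6
 6  0  1  2  3  3  4  4  5  5  6  6  6
 4  0  1  2  3  3  4  4  5  6  6  6  7
dp[12][11] = 7. One LCS (by backtracking along matches): 4, 7, 6, 4, 6, 6, 4.

7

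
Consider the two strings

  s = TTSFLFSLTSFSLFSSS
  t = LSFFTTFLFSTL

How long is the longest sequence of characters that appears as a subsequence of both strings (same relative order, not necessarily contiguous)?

8

Taking T (s #1, t #5), then T (s #2, t #6), then F (s #4, t #7), then L (s #5, t #8), then F (s #6, t #9), then S (s #7, t #10), then T (s #9, t #11), then L (s #13, t #12) gives a common subsequence of length 8. dp[17][12] = 8 confirms this is the maximum.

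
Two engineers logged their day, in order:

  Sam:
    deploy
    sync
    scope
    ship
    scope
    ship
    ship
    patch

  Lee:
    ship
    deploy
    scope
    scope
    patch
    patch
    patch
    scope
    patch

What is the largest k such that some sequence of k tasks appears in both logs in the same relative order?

4

One common subsequence of length 4: deploy [1,2], scope [3,4], scope [5,8], patch [8,9]. The LCS DP gives dp[8][9] = 4, so this is optimal.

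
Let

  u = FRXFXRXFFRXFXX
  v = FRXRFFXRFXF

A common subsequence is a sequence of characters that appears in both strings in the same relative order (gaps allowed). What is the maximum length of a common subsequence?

9

Match F [1,1] → R [2,2] → X [3,3] → F [4,6] → X [5,7] → R [6,8] → F [9,9] → X [11,10] → F [12,11] — 9 characters in the same relative order in both. Since dp[14][11] = 9, nothing longer is possible.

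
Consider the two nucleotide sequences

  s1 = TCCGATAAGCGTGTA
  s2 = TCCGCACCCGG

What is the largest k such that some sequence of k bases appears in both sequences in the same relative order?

8

Pick T at s1[1]=s2[1]; then C at s1[2]=s2[2]; then C at s1[3]=s2[3]; then G at s1[4]=s2[4]; then A at s1[5]=s2[6]; then C at s1[10]=s2[9]; then G at s1[11]=s2[10]; then G at s1[13]=s2[11]; all 8 bases appear in both, in order. dp[15][11] = 8 confirms this is the maximum.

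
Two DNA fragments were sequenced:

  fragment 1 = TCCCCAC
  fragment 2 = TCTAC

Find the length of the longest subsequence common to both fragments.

Pick T [1,1], then C [2,2], then A [6,4], then C [7,5]; all 4 bases appear in both, in order, and the DP table's final entry dp[7][5] is also 4, so no common subsequence is longer.

4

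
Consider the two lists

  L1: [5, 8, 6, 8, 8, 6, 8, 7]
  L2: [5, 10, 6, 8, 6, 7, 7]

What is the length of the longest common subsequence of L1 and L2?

One common subsequence of length 5: 5 (L1 #1, L2 #1), 6 (L1 #3, L2 #3), 8 (L1 #5, L2 #4), 6 (L1 #6, L2 #5), 7 (L1 #8, L2 #7). dp[8][7] = 5 confirms this is the maximum.

5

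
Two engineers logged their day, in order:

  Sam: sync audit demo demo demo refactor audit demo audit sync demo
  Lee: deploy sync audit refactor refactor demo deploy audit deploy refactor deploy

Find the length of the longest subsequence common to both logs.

Taking sync [1,2], audit [2,3], refactor [6,5], demo [8,6], audit [9,8] gives a common subsequence of length 5. Since dp[11][11] = 5, nothing longer is possible.

5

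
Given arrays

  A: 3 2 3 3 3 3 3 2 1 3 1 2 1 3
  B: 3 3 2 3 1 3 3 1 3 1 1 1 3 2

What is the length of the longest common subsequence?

10

Pick 3 at A[1]=B[2], then 2 at A[2]=B[3], then 3 at A[3]=B[4], then 3 at A[4]=B[6], then 3 at A[5]=B[7], then 3 at A[7]=B[9], then 1 at A[9]=B[10], then 1 at A[11]=B[11], then 1 at A[13]=B[12], then 3 at A[14]=B[13]; all 10 values appear in both, in order. Since dp[14][14] = 10, nothing longer is possible.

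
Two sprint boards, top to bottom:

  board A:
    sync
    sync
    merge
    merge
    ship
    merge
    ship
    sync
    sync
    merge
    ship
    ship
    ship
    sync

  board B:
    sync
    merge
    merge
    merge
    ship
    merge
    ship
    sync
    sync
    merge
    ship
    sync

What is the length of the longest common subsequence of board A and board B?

11

Pick sync (board A #1, board B #1), then merge (board A #3, board B #3), then merge (board A #4, board B #4), then ship (board A #5, board B #5), then merge (board A #6, board B #6), then ship (board A #7, board B #7), then sync (board A #8, board B #8), then sync (board A #9, board B #9), then merge (board A #10, board B #10), then ship (board A #13, board B #11), then sync (board A #14, board B #12); all 11 tasks appear in both, in order. Since dp[14][12] = 11, nothing longer is possible.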